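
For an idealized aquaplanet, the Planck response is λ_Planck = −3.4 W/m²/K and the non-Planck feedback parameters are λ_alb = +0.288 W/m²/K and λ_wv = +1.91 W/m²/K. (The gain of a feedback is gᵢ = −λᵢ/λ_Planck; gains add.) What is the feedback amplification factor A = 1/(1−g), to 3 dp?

Convert to gains: g_alb = 0.288/3.4 = 0.08471; g_wv = 1.91/3.4 = 0.5618.
Total gain g = 0.64651.
A = 1/(1 − 0.64651) = 2.829.

2.829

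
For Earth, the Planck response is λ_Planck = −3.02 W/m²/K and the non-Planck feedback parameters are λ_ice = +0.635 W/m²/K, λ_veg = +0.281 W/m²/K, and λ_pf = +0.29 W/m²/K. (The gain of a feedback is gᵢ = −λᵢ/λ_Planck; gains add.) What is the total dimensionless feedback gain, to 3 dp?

0.399

Convert to gains: g_ice = 0.635/3.02 = 0.2103; g_veg = 0.281/3.02 = 0.09305; g_pf = 0.29/3.02 = 0.09603.
Total gain g = 0.39938.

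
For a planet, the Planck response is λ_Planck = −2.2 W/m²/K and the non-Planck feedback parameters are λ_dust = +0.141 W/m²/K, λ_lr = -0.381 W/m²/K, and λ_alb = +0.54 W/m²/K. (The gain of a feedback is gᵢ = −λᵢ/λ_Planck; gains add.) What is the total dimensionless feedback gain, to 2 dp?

0.14

Convert to gains: g_dust = 0.141/2.2 = 0.06409; g_lr = -0.381/2.2 = -0.1732; g_alb = 0.54/2.2 = 0.2455.
Total gain g = 0.13639.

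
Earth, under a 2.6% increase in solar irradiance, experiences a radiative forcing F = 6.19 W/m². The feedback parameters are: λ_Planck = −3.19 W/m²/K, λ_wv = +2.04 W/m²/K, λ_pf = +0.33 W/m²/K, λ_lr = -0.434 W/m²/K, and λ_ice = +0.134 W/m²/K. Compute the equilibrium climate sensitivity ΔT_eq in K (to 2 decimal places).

Net feedback parameter λ = (−3.19) + (+2.04) + (+0.33) + (-0.434) + (+0.134) = -1.12 W/m²/K.
ΔT = −F/λ = −6.19/(-1.12) = 5.53 K.

5.53 K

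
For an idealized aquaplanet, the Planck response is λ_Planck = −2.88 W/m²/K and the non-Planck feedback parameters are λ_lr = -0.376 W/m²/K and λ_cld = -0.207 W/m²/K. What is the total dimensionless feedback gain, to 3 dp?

Convert to gains: g_lr = -0.376/2.88 = -0.1306; g_cld = -0.207/2.88 = -0.07187.
Total gain g = -0.20247.

-0.202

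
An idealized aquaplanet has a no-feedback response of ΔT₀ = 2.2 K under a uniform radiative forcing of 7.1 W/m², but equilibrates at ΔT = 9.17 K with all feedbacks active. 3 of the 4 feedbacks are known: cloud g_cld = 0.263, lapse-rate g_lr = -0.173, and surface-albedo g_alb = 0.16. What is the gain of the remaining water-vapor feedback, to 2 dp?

0.51

Amplification A = ΔT/ΔT₀ = 9.17/2.2 = 4.168.
Total gain g = 1 − 1/A = 1 − 1/4.168 = 0.7601.
Known gains sum to 0.263 − 0.173 + 0.16 = 0.25.
g_wv = 0.7601 − 0.25 = 0.51.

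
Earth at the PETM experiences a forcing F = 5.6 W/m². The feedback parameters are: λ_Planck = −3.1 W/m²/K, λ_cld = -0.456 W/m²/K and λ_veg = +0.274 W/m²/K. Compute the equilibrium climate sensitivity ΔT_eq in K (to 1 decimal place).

1.7 K

Net feedback parameter λ = (−3.1) + (-0.456) + (+0.274) = -3.282 W/m²/K.
ΔT = −F/λ = −5.6/(-3.282) = 1.7 K.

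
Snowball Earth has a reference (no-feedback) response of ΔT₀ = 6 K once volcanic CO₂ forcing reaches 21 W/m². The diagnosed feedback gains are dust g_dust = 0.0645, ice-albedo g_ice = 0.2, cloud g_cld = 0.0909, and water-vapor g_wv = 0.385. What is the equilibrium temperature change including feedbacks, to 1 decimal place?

23.1 K

Total gain g = 0.0645 + 0.2 + 0.0909 + 0.385 = 0.7404.
Amplification A = 1/(1 − 0.7404) = 3.852.
ΔT = 6 × 3.852 = 23.1 K.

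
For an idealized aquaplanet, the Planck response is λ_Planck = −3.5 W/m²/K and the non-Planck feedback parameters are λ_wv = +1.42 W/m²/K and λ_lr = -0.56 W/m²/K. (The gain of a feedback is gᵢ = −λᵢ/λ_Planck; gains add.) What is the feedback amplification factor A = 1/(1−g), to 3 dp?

1.326

Convert to gains: g_wv = 1.42/3.5 = 0.4057; g_lr = -0.56/3.5 = -0.16.
Total gain g = 0.2457.
A = 1/(1 − 0.2457) = 1.326.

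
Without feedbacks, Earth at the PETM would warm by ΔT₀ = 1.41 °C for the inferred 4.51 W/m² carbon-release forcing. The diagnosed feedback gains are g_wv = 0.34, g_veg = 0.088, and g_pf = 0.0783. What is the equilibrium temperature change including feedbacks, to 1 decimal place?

Total gain g = 0.34 + 0.088 + 0.0783 = 0.5063.
Amplification A = 1/(1 − 0.5063) = 2.026.
ΔT = 1.41 × 2.026 = 2.9 °C.

2.9 °C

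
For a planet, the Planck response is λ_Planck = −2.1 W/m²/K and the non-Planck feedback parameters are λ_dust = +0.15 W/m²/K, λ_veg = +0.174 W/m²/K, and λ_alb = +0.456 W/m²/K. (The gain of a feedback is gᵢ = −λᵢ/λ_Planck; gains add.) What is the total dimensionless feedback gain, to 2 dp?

0.37

Convert to gains: g_dust = 0.15/2.1 = 0.07143; g_veg = 0.174/2.1 = 0.08286; g_alb = 0.456/2.1 = 0.2171.
Total gain g = 0.37139.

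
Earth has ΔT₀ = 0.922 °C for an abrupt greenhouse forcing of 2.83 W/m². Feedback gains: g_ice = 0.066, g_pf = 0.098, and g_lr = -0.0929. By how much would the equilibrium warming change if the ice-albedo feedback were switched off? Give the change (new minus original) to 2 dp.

-0.07 °C

Original: g = 0.0711, ΔT = 0.922/(1−0.0711) = 0.9926 °C.
Without ice-albedo: g' = 0.0051, ΔT' = 0.922/(1−0.0051) = 0.9267 °C.
Change = 0.9267 − 0.9926 = -0.07 °C.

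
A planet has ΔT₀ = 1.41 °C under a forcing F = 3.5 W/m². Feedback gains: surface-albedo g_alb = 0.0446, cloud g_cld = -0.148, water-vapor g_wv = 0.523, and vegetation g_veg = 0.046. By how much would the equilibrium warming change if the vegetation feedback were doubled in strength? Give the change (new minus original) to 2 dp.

0.25 °C

Original: g = 0.4656, ΔT = 1.41/(1−0.4656) = 2.6385 °C.
With doubled vegetation: g' = 0.5116, ΔT' = 1.41/(1−0.5116) = 2.8870 °C.
Change = 2.8870 − 2.6385 = 0.25 °C.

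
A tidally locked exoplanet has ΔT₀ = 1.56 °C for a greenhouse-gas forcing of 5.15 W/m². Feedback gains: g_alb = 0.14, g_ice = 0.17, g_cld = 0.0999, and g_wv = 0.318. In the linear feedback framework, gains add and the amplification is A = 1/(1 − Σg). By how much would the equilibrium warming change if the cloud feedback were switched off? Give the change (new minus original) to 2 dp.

Original: g = 0.7279, ΔT = 1.56/(1−0.7279) = 5.7332 °C.
Without cloud: g' = 0.628, ΔT' = 1.56/(1−0.628) = 4.1935 °C.
Change = 4.1935 − 5.7332 = -1.54 °C.

-1.54 °C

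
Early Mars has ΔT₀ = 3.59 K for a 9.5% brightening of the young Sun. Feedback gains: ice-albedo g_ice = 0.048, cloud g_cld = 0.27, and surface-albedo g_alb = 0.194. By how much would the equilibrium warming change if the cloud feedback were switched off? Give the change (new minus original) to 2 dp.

-2.62 K

Original: g = 0.512, ΔT = 3.59/(1−0.512) = 7.3566 K.
Without cloud: g' = 0.242, ΔT' = 3.59/(1−0.242) = 4.7361 K.
Change = 4.7361 − 7.3566 = -2.62 K.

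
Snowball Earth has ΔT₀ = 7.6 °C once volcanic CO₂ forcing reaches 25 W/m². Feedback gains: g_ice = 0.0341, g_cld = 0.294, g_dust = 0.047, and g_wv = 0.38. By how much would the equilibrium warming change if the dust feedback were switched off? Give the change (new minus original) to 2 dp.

Original: g = 0.7551, ΔT = 7.6/(1−0.7551) = 31.0331 °C.
Without dust: g' = 0.7081, ΔT' = 7.6/(1−0.7081) = 26.0363 °C.
Change = 26.0363 − 31.0331 = -5.00 °C.

-5.00 °C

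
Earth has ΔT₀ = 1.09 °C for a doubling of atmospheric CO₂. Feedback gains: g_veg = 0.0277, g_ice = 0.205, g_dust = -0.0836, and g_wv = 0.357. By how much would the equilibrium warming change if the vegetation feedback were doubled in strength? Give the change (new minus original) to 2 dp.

Original: g = 0.5061, ΔT = 1.09/(1−0.5061) = 2.2069 °C.
With doubled vegetation: g' = 0.5338, ΔT' = 1.09/(1−0.5338) = 2.3381 °C.
Change = 2.3381 − 2.2069 = 0.13 °C.

0.13 °C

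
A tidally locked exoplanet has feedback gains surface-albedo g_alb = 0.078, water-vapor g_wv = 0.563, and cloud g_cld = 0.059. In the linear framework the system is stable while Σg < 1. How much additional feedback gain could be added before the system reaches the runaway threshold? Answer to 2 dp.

Current total gain = 0.078 + 0.563 + 0.059 = 0.7.
Margin to runaway = 1 − 0.7 = 0.30.

0.30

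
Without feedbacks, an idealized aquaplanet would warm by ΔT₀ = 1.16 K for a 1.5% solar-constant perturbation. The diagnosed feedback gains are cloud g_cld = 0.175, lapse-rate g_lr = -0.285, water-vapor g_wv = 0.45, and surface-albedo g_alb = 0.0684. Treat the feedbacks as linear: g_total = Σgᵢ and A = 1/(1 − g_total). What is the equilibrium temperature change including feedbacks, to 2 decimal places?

1.96 K

Total gain g = 0.175 − 0.285 + 0.45 + 0.0684 = 0.4084.
Amplification A = 1/(1 − 0.4084) = 1.69.
ΔT = 1.16 × 1.69 = 1.96 K.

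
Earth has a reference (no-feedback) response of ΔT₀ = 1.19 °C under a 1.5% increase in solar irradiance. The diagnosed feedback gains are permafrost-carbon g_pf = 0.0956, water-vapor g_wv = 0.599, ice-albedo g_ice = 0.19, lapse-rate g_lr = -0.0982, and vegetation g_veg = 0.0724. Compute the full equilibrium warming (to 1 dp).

Total gain g = 0.0956 + 0.599 + 0.19 − 0.0982 + 0.0724 = 0.8588.
Amplification A = 1/(1 − 0.8588) = 7.082.
ΔT = 1.19 × 7.082 = 8.4 °C.

8.4 °C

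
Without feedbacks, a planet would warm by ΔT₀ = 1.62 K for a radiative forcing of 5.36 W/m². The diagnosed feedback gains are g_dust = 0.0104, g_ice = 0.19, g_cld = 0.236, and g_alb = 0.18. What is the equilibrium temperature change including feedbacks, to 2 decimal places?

Total gain g = 0.0104 + 0.19 + 0.236 + 0.18 = 0.6164.
Amplification A = 1/(1 − 0.6164) = 2.607.
ΔT = 1.62 × 2.607 = 4.22 K.

4.22 K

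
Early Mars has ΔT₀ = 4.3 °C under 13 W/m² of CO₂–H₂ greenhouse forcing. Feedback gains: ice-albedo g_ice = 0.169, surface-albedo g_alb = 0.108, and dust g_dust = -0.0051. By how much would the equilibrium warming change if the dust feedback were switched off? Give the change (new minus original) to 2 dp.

0.04 °C

Original: g = 0.2719, ΔT = 4.3/(1−0.2719) = 5.9058 °C.
Without dust: g' = 0.277, ΔT' = 4.3/(1−0.277) = 5.9474 °C.
Change = 5.9474 − 5.9058 = 0.04 °C.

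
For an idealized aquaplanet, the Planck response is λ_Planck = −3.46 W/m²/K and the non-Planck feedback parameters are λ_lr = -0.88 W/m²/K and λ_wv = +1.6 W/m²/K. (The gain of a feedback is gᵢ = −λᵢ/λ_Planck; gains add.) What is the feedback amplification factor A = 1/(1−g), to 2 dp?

Convert to gains: g_lr = -0.88/3.46 = -0.2543; g_wv = 1.6/3.46 = 0.4624.
Total gain g = 0.2081.
A = 1/(1 − 0.2081) = 1.26.

1.26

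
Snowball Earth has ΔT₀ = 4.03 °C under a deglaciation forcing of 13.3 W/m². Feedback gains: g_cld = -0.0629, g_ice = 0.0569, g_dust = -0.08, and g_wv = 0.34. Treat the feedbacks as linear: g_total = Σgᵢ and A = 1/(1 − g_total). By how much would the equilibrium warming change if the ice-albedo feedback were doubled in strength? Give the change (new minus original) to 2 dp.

0.45 °C

Original: g = 0.254, ΔT = 4.03/(1−0.254) = 5.4021 °C.
With doubled ice-albedo: g' = 0.3109, ΔT' = 4.03/(1−0.3109) = 5.8482 °C.
Change = 5.8482 − 5.4021 = 0.45 °C.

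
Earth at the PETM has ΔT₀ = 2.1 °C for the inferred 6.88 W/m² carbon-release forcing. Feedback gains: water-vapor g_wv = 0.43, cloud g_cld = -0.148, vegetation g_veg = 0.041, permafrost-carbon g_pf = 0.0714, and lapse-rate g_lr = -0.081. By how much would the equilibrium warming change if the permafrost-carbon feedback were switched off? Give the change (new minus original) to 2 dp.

Original: g = 0.3134, ΔT = 2.1/(1−0.3134) = 3.0585 °C.
Without permafrost-carbon: g' = 0.242, ΔT' = 2.1/(1−0.242) = 2.7704 °C.
Change = 2.7704 − 3.0585 = -0.29 °C.

-0.29 °C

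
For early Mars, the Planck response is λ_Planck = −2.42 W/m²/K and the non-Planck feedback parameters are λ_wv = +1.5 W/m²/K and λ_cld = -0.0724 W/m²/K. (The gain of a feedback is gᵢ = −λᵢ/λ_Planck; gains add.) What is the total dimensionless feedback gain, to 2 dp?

Convert to gains: g_wv = 1.5/2.42 = 0.6198; g_cld = -0.0724/2.42 = -0.02992.
Total gain g = 0.58988.

0.59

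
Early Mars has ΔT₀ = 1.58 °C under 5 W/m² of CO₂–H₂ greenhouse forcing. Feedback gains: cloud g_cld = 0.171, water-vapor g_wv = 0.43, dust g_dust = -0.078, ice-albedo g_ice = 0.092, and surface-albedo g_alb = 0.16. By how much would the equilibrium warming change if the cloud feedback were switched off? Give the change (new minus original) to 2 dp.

-3.03 °C

Original: g = 0.775, ΔT = 1.58/(1−0.775) = 7.0222 °C.
Without cloud: g' = 0.604, ΔT' = 1.58/(1−0.604) = 3.9899 °C.
Change = 3.9899 − 7.0222 = -3.03 °C.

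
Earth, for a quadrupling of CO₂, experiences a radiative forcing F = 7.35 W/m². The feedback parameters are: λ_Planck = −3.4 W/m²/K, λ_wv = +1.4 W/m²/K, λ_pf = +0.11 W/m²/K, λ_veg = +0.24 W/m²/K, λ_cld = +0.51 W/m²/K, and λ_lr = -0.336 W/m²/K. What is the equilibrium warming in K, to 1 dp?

5.0 K

Net feedback parameter λ = (−3.4) + (+1.4) + (+0.11) + (+0.24) + (+0.51) + (-0.336) = -1.476 W/m²/K.
ΔT = −F/λ = −7.35/(-1.476) = 5.0 K.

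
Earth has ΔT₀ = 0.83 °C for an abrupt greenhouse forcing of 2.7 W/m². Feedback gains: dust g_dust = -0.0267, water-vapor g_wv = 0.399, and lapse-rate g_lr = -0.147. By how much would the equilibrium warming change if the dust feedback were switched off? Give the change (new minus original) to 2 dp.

0.04 °C

Original: g = 0.2253, ΔT = 0.83/(1−0.2253) = 1.0714 °C.
Without dust: g' = 0.252, ΔT' = 0.83/(1−0.252) = 1.1096 °C.
Change = 1.1096 − 1.0714 = 0.04 °C.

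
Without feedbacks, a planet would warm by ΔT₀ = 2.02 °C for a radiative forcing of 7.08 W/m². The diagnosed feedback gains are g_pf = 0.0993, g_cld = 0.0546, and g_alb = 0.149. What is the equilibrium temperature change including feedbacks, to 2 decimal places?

Total gain g = 0.0993 + 0.0546 + 0.149 = 0.3029.
Amplification A = 1/(1 − 0.3029) = 1.435.
ΔT = 2.02 × 1.435 = 2.90 °C.

2.90 °C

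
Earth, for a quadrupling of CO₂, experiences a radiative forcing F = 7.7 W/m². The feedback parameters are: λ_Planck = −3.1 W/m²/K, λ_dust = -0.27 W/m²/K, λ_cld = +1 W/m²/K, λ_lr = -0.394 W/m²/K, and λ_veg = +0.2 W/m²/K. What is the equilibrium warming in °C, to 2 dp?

3.00 °C

Net feedback parameter λ = (−3.1) + (-0.27) + (+1) + (-0.394) + (+0.2) = -2.564 W/m²/K.
ΔT = −F/λ = −7.7/(-2.564) = 3.00 °C.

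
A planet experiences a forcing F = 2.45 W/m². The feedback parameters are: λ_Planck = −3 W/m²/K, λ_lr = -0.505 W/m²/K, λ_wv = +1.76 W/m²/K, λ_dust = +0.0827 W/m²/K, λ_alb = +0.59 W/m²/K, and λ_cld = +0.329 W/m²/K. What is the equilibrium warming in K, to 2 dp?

3.30 K

Net feedback parameter λ = (−3) + (-0.505) + (+1.76) + (+0.0827) + (+0.59) + (+0.329) = -0.7433 W/m²/K.
ΔT = −F/λ = −2.45/(-0.7433) = 3.30 K.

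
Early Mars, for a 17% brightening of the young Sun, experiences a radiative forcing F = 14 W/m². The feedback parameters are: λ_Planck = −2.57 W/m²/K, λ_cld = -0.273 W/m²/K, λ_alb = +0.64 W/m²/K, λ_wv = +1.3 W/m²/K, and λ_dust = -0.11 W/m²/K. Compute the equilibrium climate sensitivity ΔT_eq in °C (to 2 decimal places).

Net feedback parameter λ = (−2.57) + (-0.273) + (+0.64) + (+1.3) + (-0.11) = -1.013 W/m²/K.
ΔT = −F/λ = −14/(-1.013) = 13.82 °C.

13.82 °C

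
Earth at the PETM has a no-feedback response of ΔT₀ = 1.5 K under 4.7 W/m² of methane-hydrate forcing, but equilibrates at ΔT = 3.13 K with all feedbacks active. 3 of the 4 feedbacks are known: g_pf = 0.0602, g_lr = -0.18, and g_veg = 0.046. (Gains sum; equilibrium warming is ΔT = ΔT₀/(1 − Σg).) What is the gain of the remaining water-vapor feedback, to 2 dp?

Amplification A = ΔT/ΔT₀ = 3.13/1.5 = 2.087.
Total gain g = 1 − 1/A = 1 − 1/2.087 = 0.5208.
Known gains sum to 0.0602 − 0.18 + 0.046 = -0.0738.
g_wv = 0.5208 + 0.0738 = 0.59.

0.59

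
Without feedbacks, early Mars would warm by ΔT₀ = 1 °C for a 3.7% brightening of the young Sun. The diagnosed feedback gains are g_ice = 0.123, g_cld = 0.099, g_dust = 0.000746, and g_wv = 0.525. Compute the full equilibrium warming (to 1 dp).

Total gain g = 0.123 + 0.099 + 0.000746 + 0.525 = 0.747746.
Amplification A = 1/(1 − 0.747746) = 3.964.
ΔT = 1 × 3.964 = 4.0 °C.

4.0 °C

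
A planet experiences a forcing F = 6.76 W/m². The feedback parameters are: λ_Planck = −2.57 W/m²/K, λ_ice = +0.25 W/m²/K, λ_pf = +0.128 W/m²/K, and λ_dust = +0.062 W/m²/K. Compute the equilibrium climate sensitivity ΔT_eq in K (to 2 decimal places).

3.17 K

Net feedback parameter λ = (−2.57) + (+0.25) + (+0.128) + (+0.062) = -2.13 W/m²/K.
ΔT = −F/λ = −6.76/(-2.13) = 3.17 K.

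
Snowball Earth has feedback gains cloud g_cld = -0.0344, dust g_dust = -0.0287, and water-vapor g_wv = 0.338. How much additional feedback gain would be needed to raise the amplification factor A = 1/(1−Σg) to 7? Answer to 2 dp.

Current total gain = 0.2749.
Target gain for A = 7: g* = 1 − 1/7 = 0.8571.
Additional gain needed = 0.8571 − 0.2749 = 0.58.

0.58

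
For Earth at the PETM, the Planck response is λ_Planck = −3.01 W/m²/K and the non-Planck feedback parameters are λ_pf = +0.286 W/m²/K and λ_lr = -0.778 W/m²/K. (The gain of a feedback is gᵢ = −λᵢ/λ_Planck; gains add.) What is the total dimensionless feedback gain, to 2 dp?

-0.16

Convert to gains: g_pf = 0.286/3.01 = 0.09502; g_lr = -0.778/3.01 = -0.2585.
Total gain g = -0.16348.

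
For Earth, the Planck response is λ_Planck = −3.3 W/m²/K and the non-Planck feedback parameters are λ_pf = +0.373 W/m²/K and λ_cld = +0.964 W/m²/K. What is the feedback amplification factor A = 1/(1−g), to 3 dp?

1.681

Convert to gains: g_pf = 0.373/3.3 = 0.113; g_cld = 0.964/3.3 = 0.2921.
Total gain g = 0.4051.
A = 1/(1 − 0.4051) = 1.681.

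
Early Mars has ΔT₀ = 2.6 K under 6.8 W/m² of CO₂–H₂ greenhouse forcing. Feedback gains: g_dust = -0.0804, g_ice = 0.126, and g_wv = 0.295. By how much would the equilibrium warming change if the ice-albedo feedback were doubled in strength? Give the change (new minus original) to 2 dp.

0.93 K

Original: g = 0.3406, ΔT = 2.6/(1−0.3406) = 3.9430 K.
With doubled ice-albedo: g' = 0.4666, ΔT' = 2.6/(1−0.4666) = 4.8744 K.
Change = 4.8744 − 3.9430 = 0.93 K.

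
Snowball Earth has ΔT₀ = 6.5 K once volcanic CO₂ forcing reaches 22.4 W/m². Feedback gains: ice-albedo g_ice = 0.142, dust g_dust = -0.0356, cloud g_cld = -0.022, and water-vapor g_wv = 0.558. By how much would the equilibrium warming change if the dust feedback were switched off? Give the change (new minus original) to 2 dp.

2.01 K

Original: g = 0.6424, ΔT = 6.5/(1−0.6424) = 18.1767 K.
Without dust: g' = 0.678, ΔT' = 6.5/(1−0.678) = 20.1863 K.
Change = 20.1863 − 18.1767 = 2.01 K.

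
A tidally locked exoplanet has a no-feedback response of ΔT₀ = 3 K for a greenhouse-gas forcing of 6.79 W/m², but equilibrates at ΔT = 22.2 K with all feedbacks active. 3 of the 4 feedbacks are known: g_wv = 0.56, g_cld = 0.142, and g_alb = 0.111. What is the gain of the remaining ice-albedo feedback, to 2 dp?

0.05

Amplification A = ΔT/ΔT₀ = 22.2/3 = 7.4.
Total gain g = 1 − 1/A = 1 − 1/7.4 = 0.8649.
Known gains sum to 0.56 + 0.142 + 0.111 = 0.813.
g_ice = 0.8649 − 0.813 = 0.05.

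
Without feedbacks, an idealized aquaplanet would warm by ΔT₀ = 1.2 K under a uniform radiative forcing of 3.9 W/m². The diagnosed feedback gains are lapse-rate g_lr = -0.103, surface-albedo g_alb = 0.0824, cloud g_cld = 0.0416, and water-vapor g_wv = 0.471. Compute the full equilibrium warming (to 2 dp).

2.36 K

Total gain g = -0.103 + 0.0824 + 0.0416 + 0.471 = 0.492.
Amplification A = 1/(1 − 0.492) = 1.969.
ΔT = 1.2 × 1.969 = 2.36 K.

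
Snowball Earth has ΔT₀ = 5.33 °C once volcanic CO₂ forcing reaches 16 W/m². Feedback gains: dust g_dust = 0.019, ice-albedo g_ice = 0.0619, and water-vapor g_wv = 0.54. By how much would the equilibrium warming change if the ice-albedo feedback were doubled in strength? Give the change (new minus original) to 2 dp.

2.74 °C

Original: g = 0.6209, ΔT = 5.33/(1−0.6209) = 14.0596 °C.
With doubled ice-albedo: g' = 0.6828, ΔT' = 5.33/(1−0.6828) = 16.8033 °C.
Change = 16.8033 − 14.0596 = 2.74 °C.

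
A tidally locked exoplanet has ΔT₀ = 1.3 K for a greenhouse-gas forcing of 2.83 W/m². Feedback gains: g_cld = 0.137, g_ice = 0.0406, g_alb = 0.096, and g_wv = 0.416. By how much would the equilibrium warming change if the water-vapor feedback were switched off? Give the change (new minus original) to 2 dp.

Original: g = 0.6896, ΔT = 1.3/(1−0.6896) = 4.1881 K.
Without water-vapor: g' = 0.2736, ΔT' = 1.3/(1−0.2736) = 1.7896 K.
Change = 1.7896 − 4.1881 = -2.40 K.

-2.40 K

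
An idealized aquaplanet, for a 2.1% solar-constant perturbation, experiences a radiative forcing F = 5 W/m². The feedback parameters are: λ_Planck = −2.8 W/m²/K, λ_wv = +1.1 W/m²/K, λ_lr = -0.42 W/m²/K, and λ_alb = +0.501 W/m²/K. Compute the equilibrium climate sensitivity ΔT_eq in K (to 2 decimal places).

3.09 K

Net feedback parameter λ = (−2.8) + (+1.1) + (-0.42) + (+0.501) = -1.619 W/m²/K.
ΔT = −F/λ = −5/(-1.619) = 3.09 K.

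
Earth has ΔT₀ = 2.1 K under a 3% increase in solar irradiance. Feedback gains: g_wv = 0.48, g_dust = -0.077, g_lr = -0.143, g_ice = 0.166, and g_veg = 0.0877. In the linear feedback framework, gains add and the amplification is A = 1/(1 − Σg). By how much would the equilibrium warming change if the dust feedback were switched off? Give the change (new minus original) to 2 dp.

0.81 K

Original: g = 0.5137, ΔT = 2.1/(1−0.5137) = 4.3183 K.
Without dust: g' = 0.5907, ΔT' = 2.1/(1−0.5907) = 5.1307 K.
Change = 5.1307 − 4.3183 = 0.81 K.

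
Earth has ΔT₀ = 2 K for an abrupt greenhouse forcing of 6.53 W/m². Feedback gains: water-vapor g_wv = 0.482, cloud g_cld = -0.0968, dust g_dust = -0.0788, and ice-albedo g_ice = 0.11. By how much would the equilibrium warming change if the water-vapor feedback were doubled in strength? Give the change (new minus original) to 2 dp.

16.26 K

Original: g = 0.4164, ΔT = 2/(1−0.4164) = 3.4270 K.
With doubled water-vapor: g' = 0.8984, ΔT' = 2/(1−0.8984) = 19.6850 K.
Change = 19.6850 − 3.4270 = 16.26 K.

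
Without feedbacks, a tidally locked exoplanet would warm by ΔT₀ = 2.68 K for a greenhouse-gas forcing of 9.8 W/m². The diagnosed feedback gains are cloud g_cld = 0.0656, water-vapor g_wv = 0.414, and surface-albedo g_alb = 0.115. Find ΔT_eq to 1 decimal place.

Total gain g = 0.0656 + 0.414 + 0.115 = 0.5946.
Amplification A = 1/(1 − 0.5946) = 2.467.
ΔT = 2.68 × 2.467 = 6.6 K.

6.6 K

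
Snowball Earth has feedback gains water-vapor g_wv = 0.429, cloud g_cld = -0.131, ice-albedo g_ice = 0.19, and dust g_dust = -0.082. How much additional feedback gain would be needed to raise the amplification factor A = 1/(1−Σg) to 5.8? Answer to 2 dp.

0.42

Current total gain = 0.406.
Target gain for A = 5.8: g* = 1 − 1/5.8 = 0.8276.
Additional gain needed = 0.8276 − 0.406 = 0.42.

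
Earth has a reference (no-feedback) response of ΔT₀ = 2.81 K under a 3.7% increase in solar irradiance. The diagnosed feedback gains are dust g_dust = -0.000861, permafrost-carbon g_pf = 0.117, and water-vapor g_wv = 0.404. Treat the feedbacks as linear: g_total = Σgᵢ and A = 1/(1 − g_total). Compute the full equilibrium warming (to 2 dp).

5.86 K

Total gain g = -0.000861 + 0.117 + 0.404 = 0.520139.
Amplification A = 1/(1 − 0.520139) = 2.084.
ΔT = 2.81 × 2.084 = 5.86 K.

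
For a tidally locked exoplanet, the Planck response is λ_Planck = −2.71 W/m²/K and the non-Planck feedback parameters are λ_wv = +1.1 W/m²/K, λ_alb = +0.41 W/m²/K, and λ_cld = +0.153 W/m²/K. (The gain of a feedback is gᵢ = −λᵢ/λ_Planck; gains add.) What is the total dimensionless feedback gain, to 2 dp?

0.61

Convert to gains: g_wv = 1.1/2.71 = 0.4059; g_alb = 0.41/2.71 = 0.1513; g_cld = 0.153/2.71 = 0.05646.
Total gain g = 0.61366.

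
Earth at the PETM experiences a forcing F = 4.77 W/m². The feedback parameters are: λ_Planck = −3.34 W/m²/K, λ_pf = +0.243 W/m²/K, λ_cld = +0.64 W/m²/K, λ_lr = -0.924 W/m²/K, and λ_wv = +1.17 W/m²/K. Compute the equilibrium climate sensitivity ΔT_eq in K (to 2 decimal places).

Net feedback parameter λ = (−3.34) + (+0.243) + (+0.64) + (-0.924) + (+1.17) = -2.211 W/m²/K.
ΔT = −F/λ = −4.77/(-2.211) = 2.16 K.

2.16 K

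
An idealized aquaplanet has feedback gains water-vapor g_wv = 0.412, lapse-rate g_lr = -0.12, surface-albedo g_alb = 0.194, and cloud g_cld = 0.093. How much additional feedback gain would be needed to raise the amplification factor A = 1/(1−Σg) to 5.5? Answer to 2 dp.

Current total gain = 0.579.
Target gain for A = 5.5: g* = 1 − 1/5.5 = 0.8182.
Additional gain needed = 0.8182 − 0.579 = 0.24.

0.24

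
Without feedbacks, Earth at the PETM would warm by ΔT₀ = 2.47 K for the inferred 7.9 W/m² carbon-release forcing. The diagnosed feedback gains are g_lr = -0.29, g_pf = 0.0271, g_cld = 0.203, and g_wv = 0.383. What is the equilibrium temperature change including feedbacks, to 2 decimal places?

Total gain g = -0.29 + 0.0271 + 0.203 + 0.383 = 0.3231.
Amplification A = 1/(1 − 0.3231) = 1.477.
ΔT = 2.47 × 1.477 = 3.65 K.

3.65 K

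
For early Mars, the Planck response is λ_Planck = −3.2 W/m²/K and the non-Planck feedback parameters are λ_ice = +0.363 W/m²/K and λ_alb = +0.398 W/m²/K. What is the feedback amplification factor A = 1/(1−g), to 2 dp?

1.31

Convert to gains: g_ice = 0.363/3.2 = 0.1134; g_alb = 0.398/3.2 = 0.1244.
Total gain g = 0.2378.
A = 1/(1 − 0.2378) = 1.31.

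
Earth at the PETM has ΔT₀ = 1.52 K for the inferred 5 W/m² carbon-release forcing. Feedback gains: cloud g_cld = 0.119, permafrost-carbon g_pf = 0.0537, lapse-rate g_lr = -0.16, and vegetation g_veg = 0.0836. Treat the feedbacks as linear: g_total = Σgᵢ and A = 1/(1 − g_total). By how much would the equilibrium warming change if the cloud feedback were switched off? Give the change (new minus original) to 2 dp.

-0.20 K

Original: g = 0.0963, ΔT = 1.52/(1−0.0963) = 1.6820 K.
Without cloud: g' = -0.0227, ΔT' = 1.52/(1+0.0227) = 1.4863 K.
Change = 1.4863 − 1.6820 = -0.20 K.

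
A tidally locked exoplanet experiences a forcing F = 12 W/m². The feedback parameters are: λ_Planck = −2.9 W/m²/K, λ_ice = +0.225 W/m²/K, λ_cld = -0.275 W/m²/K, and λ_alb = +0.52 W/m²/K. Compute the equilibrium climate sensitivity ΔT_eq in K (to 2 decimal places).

Net feedback parameter λ = (−2.9) + (+0.225) + (-0.275) + (+0.52) = -2.43 W/m²/K.
ΔT = −F/λ = −12/(-2.43) = 4.94 K.

4.94 K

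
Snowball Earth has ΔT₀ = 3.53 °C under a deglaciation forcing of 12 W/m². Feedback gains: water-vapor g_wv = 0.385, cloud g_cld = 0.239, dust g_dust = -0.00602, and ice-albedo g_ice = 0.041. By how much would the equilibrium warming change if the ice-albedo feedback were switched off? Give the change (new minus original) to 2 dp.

-1.11 °C

Original: g = 0.65898, ΔT = 3.53/(1−0.65898) = 10.3513 °C.
Without ice-albedo: g' = 0.61798, ΔT' = 3.53/(1−0.61798) = 9.2404 °C.
Change = 9.2404 − 10.3513 = -1.11 °C.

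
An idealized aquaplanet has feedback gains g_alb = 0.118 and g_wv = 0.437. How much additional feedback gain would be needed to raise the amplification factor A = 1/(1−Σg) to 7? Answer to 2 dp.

Current total gain = 0.555.
Target gain for A = 7: g* = 1 − 1/7 = 0.8571.
Additional gain needed = 0.8571 − 0.555 = 0.30.

0.30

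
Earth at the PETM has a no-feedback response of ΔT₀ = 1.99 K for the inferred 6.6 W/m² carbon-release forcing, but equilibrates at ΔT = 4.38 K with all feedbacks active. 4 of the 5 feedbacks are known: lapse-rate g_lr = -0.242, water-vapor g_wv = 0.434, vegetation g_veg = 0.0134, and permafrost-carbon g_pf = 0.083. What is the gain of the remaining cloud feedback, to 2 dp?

Amplification A = ΔT/ΔT₀ = 4.38/1.99 = 2.201.
Total gain g = 1 − 1/A = 1 − 1/2.201 = 0.5457.
Known gains sum to -0.242 + 0.434 + 0.0134 + 0.083 = 0.2884.
g_cld = 0.5457 − 0.2884 = 0.26.

0.26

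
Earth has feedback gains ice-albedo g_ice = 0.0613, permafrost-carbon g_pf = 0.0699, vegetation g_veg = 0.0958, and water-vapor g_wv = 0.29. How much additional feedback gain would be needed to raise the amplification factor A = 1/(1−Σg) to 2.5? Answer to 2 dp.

0.08

Current total gain = 0.517.
Target gain for A = 2.5: g* = 1 − 1/2.5 = 0.6.
Additional gain needed = 0.6 − 0.517 = 0.08.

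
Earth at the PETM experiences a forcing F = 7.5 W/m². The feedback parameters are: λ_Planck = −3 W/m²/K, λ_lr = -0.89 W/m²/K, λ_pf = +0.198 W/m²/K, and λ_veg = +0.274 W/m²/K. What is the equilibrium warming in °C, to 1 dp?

2.2 °C

Net feedback parameter λ = (−3) + (-0.89) + (+0.198) + (+0.274) = -3.418 W/m²/K.
ΔT = −F/λ = −7.5/(-3.418) = 2.2 °C.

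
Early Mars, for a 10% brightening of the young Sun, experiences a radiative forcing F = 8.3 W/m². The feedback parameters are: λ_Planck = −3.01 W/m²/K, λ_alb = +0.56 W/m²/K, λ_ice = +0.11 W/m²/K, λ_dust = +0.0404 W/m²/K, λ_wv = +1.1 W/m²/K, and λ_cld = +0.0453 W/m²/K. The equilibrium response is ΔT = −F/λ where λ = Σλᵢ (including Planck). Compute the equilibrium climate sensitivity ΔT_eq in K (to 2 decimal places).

7.19 K

Net feedback parameter λ = (−3.01) + (+0.56) + (+0.11) + (+0.0404) + (+1.1) + (+0.0453) = -1.1543 W/m²/K.
ΔT = −F/λ = −8.3/(-1.1543) = 7.19 K.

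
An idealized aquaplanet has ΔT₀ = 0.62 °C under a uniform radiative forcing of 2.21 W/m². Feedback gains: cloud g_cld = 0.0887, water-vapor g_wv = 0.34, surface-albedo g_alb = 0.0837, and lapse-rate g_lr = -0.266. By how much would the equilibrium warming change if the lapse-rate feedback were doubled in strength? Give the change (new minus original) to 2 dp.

-0.21 °C

Original: g = 0.2464, ΔT = 0.62/(1−0.2464) = 0.8227 °C.
With doubled lapse-rate: g' = -0.0196, ΔT' = 0.62/(1+0.0196) = 0.6081 °C.
Change = 0.6081 − 0.8227 = -0.21 °C.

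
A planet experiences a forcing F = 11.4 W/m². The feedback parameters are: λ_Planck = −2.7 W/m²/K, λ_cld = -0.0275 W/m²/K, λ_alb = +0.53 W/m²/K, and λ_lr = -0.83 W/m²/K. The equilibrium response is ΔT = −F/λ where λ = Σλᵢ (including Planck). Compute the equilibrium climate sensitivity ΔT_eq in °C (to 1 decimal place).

3.8 °C

Net feedback parameter λ = (−2.7) + (-0.0275) + (+0.53) + (-0.83) = -3.0275 W/m²/K.
ΔT = −F/λ = −11.4/(-3.0275) = 3.8 °C.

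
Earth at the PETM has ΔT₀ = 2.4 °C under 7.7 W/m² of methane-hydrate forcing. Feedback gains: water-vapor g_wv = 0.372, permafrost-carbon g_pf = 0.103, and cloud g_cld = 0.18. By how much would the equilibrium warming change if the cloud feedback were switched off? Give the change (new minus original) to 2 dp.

-2.39 °C

Original: g = 0.655, ΔT = 2.4/(1−0.655) = 6.9565 °C.
Without cloud: g' = 0.475, ΔT' = 2.4/(1−0.475) = 4.5714 °C.
Change = 4.5714 − 6.9565 = -2.39 °C.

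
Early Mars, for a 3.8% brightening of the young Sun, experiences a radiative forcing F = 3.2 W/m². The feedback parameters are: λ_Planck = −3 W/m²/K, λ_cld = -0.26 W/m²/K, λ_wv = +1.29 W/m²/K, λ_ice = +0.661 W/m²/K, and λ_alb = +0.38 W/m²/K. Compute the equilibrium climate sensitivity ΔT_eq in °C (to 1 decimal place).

Net feedback parameter λ = (−3) + (-0.26) + (+1.29) + (+0.661) + (+0.38) = -0.929 W/m²/K.
ΔT = −F/λ = −3.2/(-0.929) = 3.4 °C.

3.4 °C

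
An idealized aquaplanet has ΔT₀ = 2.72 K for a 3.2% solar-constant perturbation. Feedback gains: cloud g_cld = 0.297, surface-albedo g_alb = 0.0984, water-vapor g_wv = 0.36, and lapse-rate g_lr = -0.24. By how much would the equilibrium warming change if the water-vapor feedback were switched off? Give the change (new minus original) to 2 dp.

Original: g = 0.5154, ΔT = 2.72/(1−0.5154) = 5.6129 K.
Without water-vapor: g' = 0.1554, ΔT' = 2.72/(1−0.1554) = 3.2205 K.
Change = 3.2205 − 5.6129 = -2.39 K.

-2.39 K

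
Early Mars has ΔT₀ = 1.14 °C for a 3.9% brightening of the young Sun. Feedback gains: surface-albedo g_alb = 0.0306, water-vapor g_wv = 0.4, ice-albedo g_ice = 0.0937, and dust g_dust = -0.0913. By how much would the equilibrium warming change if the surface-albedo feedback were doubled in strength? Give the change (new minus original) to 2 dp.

Original: g = 0.433, ΔT = 1.14/(1−0.433) = 2.0106 °C.
With doubled surface-albedo: g' = 0.4636, ΔT' = 1.14/(1−0.4636) = 2.1253 °C.
Change = 2.1253 − 2.0106 = 0.11 °C.

0.11 °C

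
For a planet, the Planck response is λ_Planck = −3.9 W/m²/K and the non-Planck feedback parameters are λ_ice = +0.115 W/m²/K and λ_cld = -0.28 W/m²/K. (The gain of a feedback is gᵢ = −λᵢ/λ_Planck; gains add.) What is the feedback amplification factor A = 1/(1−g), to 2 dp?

Convert to gains: g_ice = 0.115/3.9 = 0.02949; g_cld = -0.28/3.9 = -0.07179.
Total gain g = -0.0423.
A = 1/(1 + 0.0423) = 0.96.

0.96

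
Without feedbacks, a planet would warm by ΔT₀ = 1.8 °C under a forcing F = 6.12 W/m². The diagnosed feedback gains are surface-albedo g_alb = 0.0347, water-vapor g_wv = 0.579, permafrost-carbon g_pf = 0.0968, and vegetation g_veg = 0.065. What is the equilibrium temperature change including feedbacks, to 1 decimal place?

Total gain g = 0.0347 + 0.579 + 0.0968 + 0.065 = 0.7755.
Amplification A = 1/(1 − 0.7755) = 4.454.
ΔT = 1.8 × 4.454 = 8.0 °C.

8.0 °C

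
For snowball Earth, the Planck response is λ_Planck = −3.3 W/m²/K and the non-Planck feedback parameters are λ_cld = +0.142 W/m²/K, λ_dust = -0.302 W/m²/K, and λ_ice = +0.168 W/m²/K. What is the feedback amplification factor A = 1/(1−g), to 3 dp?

Convert to gains: g_cld = 0.142/3.3 = 0.04303; g_dust = -0.302/3.3 = -0.09152; g_ice = 0.168/3.3 = 0.05091.
Total gain g = 0.00242.
A = 1/(1 − 0.00242) = 1.002.

1.002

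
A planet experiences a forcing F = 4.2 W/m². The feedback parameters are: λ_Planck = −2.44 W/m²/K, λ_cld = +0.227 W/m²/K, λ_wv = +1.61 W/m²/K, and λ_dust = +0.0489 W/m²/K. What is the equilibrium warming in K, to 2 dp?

7.58 K

Net feedback parameter λ = (−2.44) + (+0.227) + (+1.61) + (+0.0489) = -0.5541 W/m²/K.
ΔT = −F/λ = −4.2/(-0.5541) = 7.58 K.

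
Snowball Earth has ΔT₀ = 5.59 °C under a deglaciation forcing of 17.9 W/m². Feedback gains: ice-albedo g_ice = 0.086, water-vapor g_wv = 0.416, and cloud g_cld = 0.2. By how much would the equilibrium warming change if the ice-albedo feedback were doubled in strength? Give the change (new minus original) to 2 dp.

Original: g = 0.702, ΔT = 5.59/(1−0.702) = 18.7584 °C.
With doubled ice-albedo: g' = 0.788, ΔT' = 5.59/(1−0.788) = 26.3679 °C.
Change = 26.3679 − 18.7584 = 7.61 °C.

7.61 °C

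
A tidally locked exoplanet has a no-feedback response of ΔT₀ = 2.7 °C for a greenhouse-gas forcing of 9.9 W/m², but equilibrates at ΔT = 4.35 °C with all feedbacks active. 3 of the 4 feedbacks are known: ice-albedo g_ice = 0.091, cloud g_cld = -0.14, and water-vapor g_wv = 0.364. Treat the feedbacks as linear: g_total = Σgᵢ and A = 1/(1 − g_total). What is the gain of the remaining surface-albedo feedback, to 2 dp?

Amplification A = ΔT/ΔT₀ = 4.35/2.7 = 1.611.
Total gain g = 1 − 1/A = 1 − 1/1.611 = 0.3793.
Known gains sum to 0.091 − 0.14 + 0.364 = 0.315.
g_alb = 0.3793 − 0.315 = 0.06.

0.06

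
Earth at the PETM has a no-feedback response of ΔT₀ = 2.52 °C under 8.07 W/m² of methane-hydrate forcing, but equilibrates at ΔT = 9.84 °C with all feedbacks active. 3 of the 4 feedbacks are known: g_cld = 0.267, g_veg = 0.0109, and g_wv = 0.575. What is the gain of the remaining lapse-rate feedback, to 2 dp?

Amplification A = ΔT/ΔT₀ = 9.84/2.52 = 3.905.
Total gain g = 1 − 1/A = 1 − 1/3.905 = 0.7439.
Known gains sum to 0.267 + 0.0109 + 0.575 = 0.8529.
g_lr = 0.7439 − 0.8529 = -0.11.

-0.11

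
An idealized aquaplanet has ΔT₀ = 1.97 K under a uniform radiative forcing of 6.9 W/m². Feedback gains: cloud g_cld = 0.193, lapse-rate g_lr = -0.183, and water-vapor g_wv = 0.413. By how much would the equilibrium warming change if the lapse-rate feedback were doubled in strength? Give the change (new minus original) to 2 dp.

Original: g = 0.423, ΔT = 1.97/(1−0.423) = 3.4142 K.
With doubled lapse-rate: g' = 0.24, ΔT' = 1.97/(1−0.24) = 2.5921 K.
Change = 2.5921 − 3.4142 = -0.82 K.

-0.82 K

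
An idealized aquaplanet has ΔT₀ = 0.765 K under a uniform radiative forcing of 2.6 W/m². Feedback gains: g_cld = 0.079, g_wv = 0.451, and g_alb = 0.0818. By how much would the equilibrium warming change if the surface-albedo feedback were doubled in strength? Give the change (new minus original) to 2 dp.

Original: g = 0.6118, ΔT = 0.765/(1−0.6118) = 1.9706 K.
With doubled surface-albedo: g' = 0.6936, ΔT' = 0.765/(1−0.6936) = 2.4967 K.
Change = 2.4967 − 1.9706 = 0.53 K.

0.53 K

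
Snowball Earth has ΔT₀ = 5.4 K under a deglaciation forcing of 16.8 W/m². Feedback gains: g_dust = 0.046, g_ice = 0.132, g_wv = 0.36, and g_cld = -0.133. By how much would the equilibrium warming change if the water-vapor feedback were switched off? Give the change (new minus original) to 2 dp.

Original: g = 0.405, ΔT = 5.4/(1−0.405) = 9.0756 K.
Without water-vapor: g' = 0.045, ΔT' = 5.4/(1−0.045) = 5.6545 K.
Change = 5.6545 − 9.0756 = -3.42 K.

-3.42 K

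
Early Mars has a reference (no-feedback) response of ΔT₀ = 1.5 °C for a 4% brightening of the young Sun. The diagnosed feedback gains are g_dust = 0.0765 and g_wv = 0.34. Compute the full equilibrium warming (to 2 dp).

Total gain g = 0.0765 + 0.34 = 0.4165.
Amplification A = 1/(1 − 0.4165) = 1.714.
ΔT = 1.5 × 1.714 = 2.57 °C.

2.57 °C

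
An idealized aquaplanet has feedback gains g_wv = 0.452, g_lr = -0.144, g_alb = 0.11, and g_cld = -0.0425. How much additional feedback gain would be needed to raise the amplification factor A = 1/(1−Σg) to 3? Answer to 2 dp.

0.29

Current total gain = 0.3755.
Target gain for A = 3: g* = 1 − 1/3 = 0.6667.
Additional gain needed = 0.6667 − 0.3755 = 0.29.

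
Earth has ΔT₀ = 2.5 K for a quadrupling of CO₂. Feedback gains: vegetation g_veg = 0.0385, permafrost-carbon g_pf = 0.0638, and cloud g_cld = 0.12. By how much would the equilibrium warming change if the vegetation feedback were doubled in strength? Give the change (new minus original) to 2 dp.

0.17 K

Original: g = 0.2223, ΔT = 2.5/(1−0.2223) = 3.2146 K.
With doubled vegetation: g' = 0.2608, ΔT' = 2.5/(1−0.2608) = 3.3820 K.
Change = 3.3820 − 3.2146 = 0.17 K.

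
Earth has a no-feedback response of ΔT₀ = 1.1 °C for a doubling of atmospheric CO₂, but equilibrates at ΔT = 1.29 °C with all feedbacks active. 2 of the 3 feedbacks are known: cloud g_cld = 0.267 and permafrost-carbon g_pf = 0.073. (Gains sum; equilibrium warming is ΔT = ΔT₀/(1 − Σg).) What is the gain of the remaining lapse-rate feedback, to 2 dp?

-0.19

Amplification A = ΔT/ΔT₀ = 1.29/1.1 = 1.173.
Total gain g = 1 − 1/A = 1 − 1/1.173 = 0.1475.
Known gains sum to 0.267 + 0.073 = 0.34.
g_lr = 0.1475 − 0.34 = -0.19.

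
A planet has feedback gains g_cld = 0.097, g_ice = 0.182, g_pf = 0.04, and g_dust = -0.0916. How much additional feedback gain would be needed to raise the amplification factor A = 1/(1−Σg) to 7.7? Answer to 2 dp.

Current total gain = 0.2274.
Target gain for A = 7.7: g* = 1 − 1/7.7 = 0.8701.
Additional gain needed = 0.8701 − 0.2274 = 0.64.

0.64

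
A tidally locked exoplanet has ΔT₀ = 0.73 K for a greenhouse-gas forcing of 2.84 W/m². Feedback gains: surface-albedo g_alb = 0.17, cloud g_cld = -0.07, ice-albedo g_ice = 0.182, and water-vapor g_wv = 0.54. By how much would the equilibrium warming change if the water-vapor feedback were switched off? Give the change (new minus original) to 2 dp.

-3.08 K

Original: g = 0.822, ΔT = 0.73/(1−0.822) = 4.1011 K.
Without water-vapor: g' = 0.282, ΔT' = 0.73/(1−0.282) = 1.0167 K.
Change = 1.0167 − 4.1011 = -3.08 K.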